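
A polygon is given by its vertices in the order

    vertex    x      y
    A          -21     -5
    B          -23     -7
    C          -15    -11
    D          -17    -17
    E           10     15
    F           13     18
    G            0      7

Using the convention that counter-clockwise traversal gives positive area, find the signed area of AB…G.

Apply the shoelace (surveyor's) formula: 2A = Σ (x_i·y_{i+1} − x_{i+1}·y_i), indices taken mod 7.
Σ = (32) + (148) + (68) + (-85) + (-15) + (91) + (147) = 386
Signed area = Σ/2 = 193 (positive ⇒ counter-clockwise traversal).

193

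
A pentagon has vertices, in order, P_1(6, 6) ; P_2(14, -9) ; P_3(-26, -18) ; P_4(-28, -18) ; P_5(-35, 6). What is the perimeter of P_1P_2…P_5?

|P_1P_2| = √((8)² + (-15)²) = √289 = 17
|P_2P_3| = √((-40)² + (-9)²) = √1681 = 41
|P_3P_4| = √((-2)² + (0)²) = √4 = 2
|P_4P_5| = √((-7)² + (24)²) = √625 = 25
|P_5P_1| = √((41)² + (0)²) = √1681 = 41
Perimeter = 17 + 41 + 2 + 25 + 41 = 126.

126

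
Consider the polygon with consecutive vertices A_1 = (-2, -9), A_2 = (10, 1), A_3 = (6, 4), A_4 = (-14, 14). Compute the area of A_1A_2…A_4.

208

Σ = (88) + (34) + (140) + (154) = 416
Area = |Σ|/2 = 208.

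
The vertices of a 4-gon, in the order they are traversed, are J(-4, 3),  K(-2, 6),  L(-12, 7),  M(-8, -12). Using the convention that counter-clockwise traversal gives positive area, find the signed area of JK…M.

J→K: (-4)(6) − (-2)(3) = -18
K→L: (-2)(7) − (-12)(6) = 58
L→M: (-12)(-12) − (-8)(7) = 200
M→J: (-8)(3) − (-4)(-12) = -72
Σ = 168
Signed area = Σ/2 = 84 (positive ⇒ counter-clockwise traversal).

84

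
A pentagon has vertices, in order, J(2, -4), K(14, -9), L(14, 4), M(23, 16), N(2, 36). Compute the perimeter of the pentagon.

|JK| = √((12)² + (-5)²) = √169 = 13
|KL| = √((0)² + (13)²) = √169 = 13
|LM| = √((9)² + (12)²) = √225 = 15
|MN| = √((-21)² + (20)²) = √841 = 29
|NJ| = √((0)² + (-40)²) = √1600 = 40
Perimeter = 13 + 13 + 15 + 29 + 40 = 110.

110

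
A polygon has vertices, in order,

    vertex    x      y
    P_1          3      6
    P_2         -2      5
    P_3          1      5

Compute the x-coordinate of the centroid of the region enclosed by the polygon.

Apply Gauss's area formula. First the cross-terms c_i = x_i·y_{i+1} − x_{i+1}·y_i:
  27, -15, -9  ⇒  2A = 3, A = 1.5.
Then Σ (x_i + x_{i+1})·c_i = 6, so x̄ = 6 / (6·1.5) = 2/3.

2/3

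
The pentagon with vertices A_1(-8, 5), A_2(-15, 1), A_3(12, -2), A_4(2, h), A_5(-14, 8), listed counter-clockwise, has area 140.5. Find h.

The doubled signed area Σ (x_i y_{i+1} − x_{i+1} y_i) is linear in h.
With h=0 it equals 99; the coefficient of h is 26 (from the two edges through A_4).
So 26·h + 99 = 2·140.5 = 281 ⇒ h = 7.

7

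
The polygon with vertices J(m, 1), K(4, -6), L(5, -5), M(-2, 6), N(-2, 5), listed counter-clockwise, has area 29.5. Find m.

-3

Write out the shoelace sum; only the two edges meeting at J involve m:
2·Area = [((-2)·1 − m·5) + (m·(-6) − 4·1)] + 32
       = -11·m + 26 = 59
⇒ m = -3.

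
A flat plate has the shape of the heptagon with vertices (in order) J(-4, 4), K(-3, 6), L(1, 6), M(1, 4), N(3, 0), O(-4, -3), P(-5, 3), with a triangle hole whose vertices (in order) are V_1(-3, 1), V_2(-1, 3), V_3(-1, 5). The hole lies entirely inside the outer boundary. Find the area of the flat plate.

45

Outer boundary:
Apply Gauss's area formula: 2A = Σ (x_i·y_{i+1} − x_{i+1}·y_i), indices taken mod 7.
J→K: (-4)(6) − (-3)(4) = -12
K→L: (-3)(6) − (1)(6) = -24
L→M: (1)(4) − (1)(6) = -2
M→N: (1)(0) − (3)(4) = -12
N→O: (3)(-3) − (-4)(0) = -9
O→P: (-4)(3) − (-5)(-3) = -27
P→J: (-5)(4) − (-4)(3) = -8
Σ = -94
Area = |Σ|/2 = 47.
Hole:
Apply the surveyor's formula: 2A = Σ (x_i·y_{i+1} − x_{i+1}·y_i), indices taken mod 3.
Cross-terms: -8, -2, 14  ⇒  Σ = 4
Area = |Σ|/2 = 2.
Net area = 47 − 2 = 45.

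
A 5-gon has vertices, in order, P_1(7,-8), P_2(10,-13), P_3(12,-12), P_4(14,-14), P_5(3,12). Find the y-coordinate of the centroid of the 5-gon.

-507/127

Apply the shoelace (surveyor's) formula. First the cross-terms c_i = x_i·y_{i+1} − x_{i+1}·y_i:
  -11, 36, 0, 210, -108  ⇒  2A = 127, A = 63.5.
Then Σ (y_i + y_{i+1})·c_i = -1521, so ȳ = -1521 / (6·63.5) = -507/127.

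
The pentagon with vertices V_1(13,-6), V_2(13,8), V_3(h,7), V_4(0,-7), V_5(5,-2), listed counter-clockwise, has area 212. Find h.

The doubled signed area Σ (x_i y_{i+1} − x_{i+1} y_i) is linear in h.
With h=0 it equals 304; the coefficient of h is -15 (from the two edges through V_3).
So -15·h + 304 = 2·212 = 424 ⇒ h = -8.

-8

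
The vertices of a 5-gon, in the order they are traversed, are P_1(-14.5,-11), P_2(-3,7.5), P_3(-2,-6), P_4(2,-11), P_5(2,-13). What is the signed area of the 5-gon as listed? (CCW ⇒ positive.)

Apply the surveyor's formula: 2A = Σ (x_i·y_{i+1} − x_{i+1}·y_i), indices taken mod 5.
P_1→P_2: (-14.5)(7.5) − (-3)(-11) = -141.75
P_2→P_3: (-3)(-6) − (-2)(7.5) = 33
P_3→P_4: (-2)(-11) − (2)(-6) = 34
P_4→P_5: (2)(-13) − (2)(-11) = -4
P_5→P_1: (2)(-11) − (-14.5)(-13) = -210.5
Σ = -289.25
Signed area = Σ/2 = -144.625 (negative ⇒ clockwise traversal).

-144.625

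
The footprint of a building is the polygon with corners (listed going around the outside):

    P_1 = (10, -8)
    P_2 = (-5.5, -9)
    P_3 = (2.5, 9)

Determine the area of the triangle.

135.5

Apply the surveyor's formula: 2A = Σ (x_i·y_{i+1} − x_{i+1}·y_i), indices taken mod 3.
Cross-terms: -134, -27, -110  ⇒  Σ = -271
Area = |Σ|/2 = 135.5.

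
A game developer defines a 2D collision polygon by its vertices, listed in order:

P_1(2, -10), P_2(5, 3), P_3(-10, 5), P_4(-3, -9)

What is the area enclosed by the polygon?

132

P_1→P_2: (2)(3) − (5)(-10) = 56
P_2→P_3: (5)(5) − (-10)(3) = 55
P_3→P_4: (-10)(-9) − (-3)(5) = 105
P_4→P_1: (-3)(-10) − (2)(-9) = 48
Σ = 264
Area = |Σ|/2 = 132.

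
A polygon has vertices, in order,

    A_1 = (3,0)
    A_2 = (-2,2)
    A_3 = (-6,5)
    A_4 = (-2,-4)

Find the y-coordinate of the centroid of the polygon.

Apply the shoelace (surveyor's) formula. First the cross-terms c_i = x_i·y_{i+1} − x_{i+1}·y_i:
  6, 2, 34, 12  ⇒  2A = 54, A = 27.
Then Σ (y_i + y_{i+1})·c_i = 12, so ȳ = 12 / (6·27) = 2/27.

2/27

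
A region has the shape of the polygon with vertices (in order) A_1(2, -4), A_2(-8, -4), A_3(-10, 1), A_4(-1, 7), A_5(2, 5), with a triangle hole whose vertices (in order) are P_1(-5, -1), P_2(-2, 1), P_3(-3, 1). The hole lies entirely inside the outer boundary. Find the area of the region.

Outer boundary:
Σ = (-40) + (-48) + (-69) + (-19) + (-18) = -194
Area = |Σ|/2 = 97.
Hole:
Apply Gauss's area formula: 2A = Σ (x_i·y_{i+1} − x_{i+1}·y_i), indices taken mod 3.
Σ = (-7) + (1) + (8) = 2
Area = |Σ|/2 = 1.
Net area = 97 − 1 = 96.

96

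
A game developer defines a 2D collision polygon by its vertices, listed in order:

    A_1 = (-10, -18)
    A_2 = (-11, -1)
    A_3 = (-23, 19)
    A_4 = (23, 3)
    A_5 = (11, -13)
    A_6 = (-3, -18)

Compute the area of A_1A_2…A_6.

810.5

Apply Gauss's area formula: 2A = Σ (x_i·y_{i+1} − x_{i+1}·y_i), indices taken mod 6.
A_1→A_2: (-10)(-1) − (-11)(-18) = -188
A_2→A_3: (-11)(19) − (-23)(-1) = -232
A_3→A_4: (-23)(3) − (23)(19) = -506
A_4→A_5: (23)(-13) − (11)(3) = -332
A_5→A_6: (11)(-18) − (-3)(-13) = -237
A_6→A_1: (-3)(-18) − (-10)(-18) = -126
Σ = -1621
Area = |Σ|/2 = 810.5.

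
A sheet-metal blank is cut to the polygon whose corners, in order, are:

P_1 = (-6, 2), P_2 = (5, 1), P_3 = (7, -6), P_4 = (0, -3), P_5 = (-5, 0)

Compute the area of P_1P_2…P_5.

Apply the shoelace (surveyor's) formula: 2A = Σ (x_i·y_{i+1} − x_{i+1}·y_i), indices taken mod 5.
Cross-terms: -16, -37, -21, -15, -10  ⇒  Σ = -99
Area = |Σ|/2 = 49.5.

49.5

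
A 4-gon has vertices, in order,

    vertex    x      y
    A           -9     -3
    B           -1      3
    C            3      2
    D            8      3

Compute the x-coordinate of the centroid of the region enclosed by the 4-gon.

Apply the shoelace (surveyor's) formula. First the cross-terms c_i = x_i·y_{i+1} − x_{i+1}·y_i:
  -30, -11, -7, 3  ⇒  2A = -45, A = -22.5.
Then Σ (x_i + x_{i+1})·c_i = 198, so x̄ = 198 / (6·(-22.5)) = -22/15.

-22/15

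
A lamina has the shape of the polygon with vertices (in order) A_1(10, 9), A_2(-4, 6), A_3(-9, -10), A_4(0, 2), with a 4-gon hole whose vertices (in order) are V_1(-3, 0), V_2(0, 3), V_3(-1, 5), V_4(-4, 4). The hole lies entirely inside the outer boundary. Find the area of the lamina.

Outer boundary:
Cross-terms: 96, 94, -18, -20  ⇒  Σ = 152
Area = |Σ|/2 = 76.
Hole:
Apply Gauss's area formula: 2A = Σ (x_i·y_{i+1} − x_{i+1}·y_i), indices taken mod 4.
Cross-terms: -9, 3, 16, 12  ⇒  Σ = 22
Area = |Σ|/2 = 11.
Net area = 76 − 11 = 65.

65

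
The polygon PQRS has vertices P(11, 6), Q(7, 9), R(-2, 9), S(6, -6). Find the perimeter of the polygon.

|PQ| = √((-4)² + (3)²) = √25 = 5
|QR| = √((-9)² + (0)²) = √81 = 9
|RS| = √((8)² + (-15)²) = √289 = 17
|SP| = √((5)² + (12)²) = √169 = 13
Perimeter = 5 + 9 + 17 + 13 = 44.

44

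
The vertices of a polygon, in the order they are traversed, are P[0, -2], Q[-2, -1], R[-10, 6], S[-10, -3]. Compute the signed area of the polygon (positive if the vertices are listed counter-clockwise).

42

Σ = (-4) + (-22) + (90) + (20) = 84
Signed area = Σ/2 = 42 (positive ⇒ counter-clockwise traversal).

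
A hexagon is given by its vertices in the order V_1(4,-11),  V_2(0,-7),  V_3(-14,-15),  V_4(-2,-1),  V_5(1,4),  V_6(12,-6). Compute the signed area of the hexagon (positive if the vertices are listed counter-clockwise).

-155.5

Apply the shoelace (surveyor's) formula: 2A = Σ (x_i·y_{i+1} − x_{i+1}·y_i), indices taken mod 6.
Σ = (-28) + (-98) + (-16) + (-7) + (-54) + (-108) = -311
Signed area = Σ/2 = -155.5 (negative ⇒ clockwise traversal).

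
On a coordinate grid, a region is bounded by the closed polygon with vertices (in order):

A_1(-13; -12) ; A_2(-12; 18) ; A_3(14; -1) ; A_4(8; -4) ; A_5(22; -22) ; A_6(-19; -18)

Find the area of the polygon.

787

Σ = (-378) + (-240) + (-48) + (-88) + (-814) + (-6) = -1574
Area = |Σ|/2 = 787.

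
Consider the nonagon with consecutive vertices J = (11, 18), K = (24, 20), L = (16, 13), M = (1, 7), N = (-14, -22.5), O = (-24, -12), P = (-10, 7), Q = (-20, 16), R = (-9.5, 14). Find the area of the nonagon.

Cross-terms: -212, -8, 99, 75.5, -372, -288, -20, -128, -325  ⇒  Σ = -1178.5
Area = |Σ|/2 = 589.25.

589.25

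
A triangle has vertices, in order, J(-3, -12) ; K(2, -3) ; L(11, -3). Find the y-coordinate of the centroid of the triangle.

-6

Apply Gauss's area formula. First the cross-terms c_i = x_i·y_{i+1} − x_{i+1}·y_i:
  33, 27, -141  ⇒  2A = -81, A = -40.5.
Then Σ (y_i + y_{i+1})·c_i = 1458, so ȳ = 1458 / (6·(-40.5)) = -6.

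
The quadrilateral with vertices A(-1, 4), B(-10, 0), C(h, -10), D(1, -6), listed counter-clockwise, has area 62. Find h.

4

The doubled signed area Σ (x_i y_{i+1} − x_{i+1} y_i) is linear in h.
With h=0 it equals 148; the coefficient of h is -6 (from the two edges through C).
So -6·h + 148 = 2·62 = 124 ⇒ h = 4.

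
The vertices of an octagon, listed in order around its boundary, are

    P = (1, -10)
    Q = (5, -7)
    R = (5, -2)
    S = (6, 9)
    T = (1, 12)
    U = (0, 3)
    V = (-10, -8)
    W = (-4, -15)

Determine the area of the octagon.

197

P→Q: (1)(-7) − (5)(-10) = 43
Q→R: (5)(-2) − (5)(-7) = 25
R→S: (5)(9) − (6)(-2) = 57
S→T: (6)(12) − (1)(9) = 63
T→U: (1)(3) − (0)(12) = 3
U→V: (0)(-8) − (-10)(3) = 30
V→W: (-10)(-15) − (-4)(-8) = 118
W→P: (-4)(-10) − (1)(-15) = 55
Σ = 394
Area = |Σ|/2 = 197.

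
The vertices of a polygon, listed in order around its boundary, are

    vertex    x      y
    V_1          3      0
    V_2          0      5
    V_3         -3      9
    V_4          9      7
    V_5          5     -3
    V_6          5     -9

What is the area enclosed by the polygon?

68.5

Apply the shoelace formula: 2A = Σ (x_i·y_{i+1} − x_{i+1}·y_i), indices taken mod 6.
Σ = (15) + (15) + (-102) + (-62) + (-30) + (27) = -137
Area = |Σ|/2 = 68.5.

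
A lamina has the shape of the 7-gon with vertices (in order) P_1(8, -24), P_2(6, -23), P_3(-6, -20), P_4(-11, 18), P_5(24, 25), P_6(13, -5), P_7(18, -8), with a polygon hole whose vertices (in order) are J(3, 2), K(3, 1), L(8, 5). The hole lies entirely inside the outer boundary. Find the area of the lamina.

Outer boundary:
Σ = (-40) + (-258) + (-328) + (-707) + (-445) + (-14) + (-368) = -2160
Area = |Σ|/2 = 1080.
Hole:
Apply the surveyor's formula: 2A = Σ (x_i·y_{i+1} − x_{i+1}·y_i), indices taken mod 3.
Cross-terms: -3, 7, 1  ⇒  Σ = 5
Area = |Σ|/2 = 2.5.
Net area = 1080 − 2.5 = 1077.5.

1077.5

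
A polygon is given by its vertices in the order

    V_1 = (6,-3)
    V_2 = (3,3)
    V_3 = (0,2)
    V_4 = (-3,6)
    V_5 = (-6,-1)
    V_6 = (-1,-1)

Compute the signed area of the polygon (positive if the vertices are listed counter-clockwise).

46

Apply Gauss's area formula: 2A = Σ (x_i·y_{i+1} − x_{i+1}·y_i), indices taken mod 6.
Σ = (27) + (6) + (6) + (39) + (5) + (9) = 92
Signed area = Σ/2 = 46 (positive ⇒ counter-clockwise traversal).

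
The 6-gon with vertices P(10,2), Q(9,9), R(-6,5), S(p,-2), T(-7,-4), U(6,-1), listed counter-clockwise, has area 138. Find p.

The doubled signed area Σ (x_i y_{i+1} − x_{i+1} y_i) is linear in p.
With p=0 it equals 222; the coefficient of p is -9 (from the two edges through S).
So -9·p + 222 = 2·138 = 276 ⇒ p = -6.

-6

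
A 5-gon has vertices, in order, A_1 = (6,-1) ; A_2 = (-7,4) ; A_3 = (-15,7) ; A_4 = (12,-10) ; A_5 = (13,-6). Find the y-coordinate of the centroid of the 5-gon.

-223/105

Apply the shoelace formula. First the cross-terms c_i = x_i·y_{i+1} − x_{i+1}·y_i:
  17, 11, 66, 58, 23  ⇒  2A = 175, A = 87.5.
Then Σ (y_i + y_{i+1})·c_i = -1115, so ȳ = -1115 / (6·87.5) = -223/105.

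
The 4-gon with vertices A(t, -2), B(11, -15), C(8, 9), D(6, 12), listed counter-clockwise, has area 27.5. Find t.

8

The doubled signed area Σ (x_i y_{i+1} − x_{i+1} y_i) is linear in t.
With t=0 it equals 271; the coefficient of t is -27 (from the two edges through A).
So -27·t + 271 = 2·27.5 = 55 ⇒ t = 8.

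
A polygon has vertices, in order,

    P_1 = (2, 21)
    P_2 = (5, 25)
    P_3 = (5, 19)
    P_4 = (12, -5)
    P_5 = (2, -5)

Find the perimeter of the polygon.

72

|P_1P_2| = √((3)² + (4)²) = √25 = 5
|P_2P_3| = √((0)² + (-6)²) = √36 = 6
|P_3P_4| = √((7)² + (-24)²) = √625 = 25
|P_4P_5| = √((-10)² + (0)²) = √100 = 10
|P_5P_1| = √((0)² + (26)²) = √676 = 26
Perimeter = 5 + 6 + 25 + 10 + 26 = 72.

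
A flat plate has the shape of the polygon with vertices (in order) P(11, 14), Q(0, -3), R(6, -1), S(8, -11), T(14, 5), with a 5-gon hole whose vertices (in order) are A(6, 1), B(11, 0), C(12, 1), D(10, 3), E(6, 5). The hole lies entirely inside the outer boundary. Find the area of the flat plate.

114

Outer boundary:
Apply the surveyor's formula: 2A = Σ (x_i·y_{i+1} − x_{i+1}·y_i), indices taken mod 5.
Σ = (-33) + (18) + (-58) + (194) + (141) = 262
Area = |Σ|/2 = 131.
Hole:
Σ = (-11) + (11) + (26) + (32) + (-24) = 34
Area = |Σ|/2 = 17.
Net area = 131 − 17 = 114.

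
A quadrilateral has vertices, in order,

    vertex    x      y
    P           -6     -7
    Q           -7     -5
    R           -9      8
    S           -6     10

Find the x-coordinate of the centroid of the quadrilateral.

-7.05

Apply the surveyor's formula. First the cross-terms c_i = x_i·y_{i+1} − x_{i+1}·y_i:
  -19, -101, -42, 102  ⇒  2A = -60, A = -30.
Then Σ (x_i + x_{i+1})·c_i = 1269, so x̄ = 1269 / (6·(-30)) = -7.05.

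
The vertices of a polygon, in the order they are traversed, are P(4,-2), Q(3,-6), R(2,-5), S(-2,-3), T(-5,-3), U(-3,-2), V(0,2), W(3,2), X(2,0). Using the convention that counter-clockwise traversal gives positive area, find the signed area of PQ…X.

Cross-terms: -18, -3, -16, -9, 1, -6, -6, -4, -4  ⇒  Σ = -65
Signed area = Σ/2 = -32.5 (negative ⇒ clockwise traversal).

-32.5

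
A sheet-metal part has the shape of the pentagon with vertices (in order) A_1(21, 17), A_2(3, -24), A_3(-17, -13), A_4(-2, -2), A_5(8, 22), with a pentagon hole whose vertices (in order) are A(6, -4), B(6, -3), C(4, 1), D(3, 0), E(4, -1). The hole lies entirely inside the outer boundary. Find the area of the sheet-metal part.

Outer boundary:
Apply Gauss's area formula: 2A = Σ (x_i·y_{i+1} − x_{i+1}·y_i), indices taken mod 5.
Σ = (-555) + (-447) + (8) + (-28) + (-326) = -1348
Area = |Σ|/2 = 674.
Hole:
Cross-terms: 6, 18, -3, -3, -10  ⇒  Σ = 8
Area = |Σ|/2 = 4.
Net area = 674 − 4 = 670.

670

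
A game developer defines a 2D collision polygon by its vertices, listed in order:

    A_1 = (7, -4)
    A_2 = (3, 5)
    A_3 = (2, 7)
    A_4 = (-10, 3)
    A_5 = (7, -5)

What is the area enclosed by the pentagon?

Apply the shoelace formula: 2A = Σ (x_i·y_{i+1} − x_{i+1}·y_i), indices taken mod 5.
Σ = (47) + (11) + (76) + (29) + (7) = 170
Area = |Σ|/2 = 85.

85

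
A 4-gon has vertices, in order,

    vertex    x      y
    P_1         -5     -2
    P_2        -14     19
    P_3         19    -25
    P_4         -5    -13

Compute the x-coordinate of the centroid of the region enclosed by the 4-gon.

Apply Gauss's area formula. First the cross-terms c_i = x_i·y_{i+1} − x_{i+1}·y_i:
  -123, -11, -372, -55  ⇒  2A = -561, A = -280.5.
Then Σ (x_i + x_{i+1})·c_i = -2376, so x̄ = -2376 / (6·(-280.5)) = 24/17.

24/17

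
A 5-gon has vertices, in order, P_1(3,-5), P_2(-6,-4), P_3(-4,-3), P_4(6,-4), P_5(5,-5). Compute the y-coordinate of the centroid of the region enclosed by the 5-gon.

Apply the shoelace (surveyor's) formula. First the cross-terms c_i = x_i·y_{i+1} − x_{i+1}·y_i:
  -42, 2, 34, -10, -10  ⇒  2A = -26, A = -13.
Then Σ (y_i + y_{i+1})·c_i = 316, so ȳ = 316 / (6·(-13)) = -158/39.

-158/39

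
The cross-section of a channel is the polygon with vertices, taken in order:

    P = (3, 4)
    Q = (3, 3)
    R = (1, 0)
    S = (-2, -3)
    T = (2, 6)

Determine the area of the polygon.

Apply the shoelace formula: 2A = Σ (x_i·y_{i+1} − x_{i+1}·y_i), indices taken mod 5.
P→Q: (3)(3) − (3)(4) = -3
Q→R: (3)(0) − (1)(3) = -3
R→S: (1)(-3) − (-2)(0) = -3
S→T: (-2)(6) − (2)(-3) = -6
T→P: (2)(4) − (3)(6) = -10
Σ = -25
Area = |Σ|/2 = 12.5.

12.5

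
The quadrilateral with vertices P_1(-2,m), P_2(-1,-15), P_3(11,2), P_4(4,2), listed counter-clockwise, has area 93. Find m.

-5

The doubled signed area Σ (x_i y_{i+1} − x_{i+1} y_i) is linear in m.
With m=0 it equals 211; the coefficient of m is 5 (from the two edges through P_1).
So 5·m + 211 = 2·93 = 186 ⇒ m = -5.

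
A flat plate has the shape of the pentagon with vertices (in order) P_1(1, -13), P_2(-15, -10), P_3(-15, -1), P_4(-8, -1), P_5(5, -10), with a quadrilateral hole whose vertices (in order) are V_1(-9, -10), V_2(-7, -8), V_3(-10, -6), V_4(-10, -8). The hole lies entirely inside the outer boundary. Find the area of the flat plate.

Outer boundary:
Cross-terms: -205, -135, 7, 85, -55  ⇒  Σ = -303
Area = |Σ|/2 = 151.5.
Hole:
Apply the surveyor's formula: 2A = Σ (x_i·y_{i+1} − x_{i+1}·y_i), indices taken mod 4.
Σ = (2) + (-38) + (20) + (28) = 12
Area = |Σ|/2 = 6.
Net area = 151.5 − 6 = 145.5.

145.5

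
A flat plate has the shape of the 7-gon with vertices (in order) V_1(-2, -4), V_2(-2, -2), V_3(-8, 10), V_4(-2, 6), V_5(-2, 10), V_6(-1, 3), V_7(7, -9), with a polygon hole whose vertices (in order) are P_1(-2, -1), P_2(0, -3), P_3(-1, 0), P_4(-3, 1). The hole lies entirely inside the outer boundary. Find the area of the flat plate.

Outer boundary:
Cross-terms: -4, -36, -28, -8, 4, -12, -46  ⇒  Σ = -130
Area = |Σ|/2 = 65.
Hole:
Cross-terms: 6, -3, -1, 5  ⇒  Σ = 7
Area = |Σ|/2 = 3.5.
Net area = 65 − 3.5 = 61.5.

61.5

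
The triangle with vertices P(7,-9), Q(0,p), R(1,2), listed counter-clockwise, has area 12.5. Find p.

The doubled signed area Σ (x_i y_{i+1} − x_{i+1} y_i) is linear in p.
With p=0 it equals -23; the coefficient of p is 6 (from the two edges through Q).
So 6·p + -23 = 2·12.5 = 25 ⇒ p = 8.

8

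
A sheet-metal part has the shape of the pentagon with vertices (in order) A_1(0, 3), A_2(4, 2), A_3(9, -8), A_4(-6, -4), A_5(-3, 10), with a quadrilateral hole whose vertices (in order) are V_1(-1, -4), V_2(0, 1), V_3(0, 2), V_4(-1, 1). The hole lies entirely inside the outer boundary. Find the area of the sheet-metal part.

Outer boundary:
Apply the shoelace formula: 2A = Σ (x_i·y_{i+1} − x_{i+1}·y_i), indices taken mod 5.
Σ = (-12) + (-50) + (-84) + (-72) + (-9) = -227
Area = |Σ|/2 = 113.5.
Hole:
Apply the surveyor's formula: 2A = Σ (x_i·y_{i+1} − x_{i+1}·y_i), indices taken mod 4.
V_1→V_2: (-1)(1) − (0)(-4) = -1
V_2→V_3: (0)(2) − (0)(1) = 0
V_3→V_4: (0)(1) − (-1)(2) = 2
V_4→V_1: (-1)(-4) − (-1)(1) = 5
Σ = 6
Area = |Σ|/2 = 3.
Net area = 113.5 − 3 = 110.5.

110.5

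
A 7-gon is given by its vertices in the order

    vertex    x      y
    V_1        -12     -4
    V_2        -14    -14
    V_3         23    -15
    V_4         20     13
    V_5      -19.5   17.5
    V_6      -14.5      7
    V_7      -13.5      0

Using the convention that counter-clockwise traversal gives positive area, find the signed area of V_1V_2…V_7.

Apply the surveyor's formula: 2A = Σ (x_i·y_{i+1} − x_{i+1}·y_i), indices taken mod 7.
Σ = (112) + (532) + (599) + (603.5) + (117.25) + (94.5) + (54) = 2112.25
Signed area = Σ/2 = 1056.125 (positive ⇒ counter-clockwise traversal).

1056.125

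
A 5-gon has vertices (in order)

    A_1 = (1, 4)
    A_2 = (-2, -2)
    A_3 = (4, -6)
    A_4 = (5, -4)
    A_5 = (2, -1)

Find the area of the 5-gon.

Apply the shoelace (surveyor's) formula: 2A = Σ (x_i·y_{i+1} − x_{i+1}·y_i), indices taken mod 5.
Σ = (6) + (20) + (14) + (3) + (9) = 52
Area = |Σ|/2 = 26.

26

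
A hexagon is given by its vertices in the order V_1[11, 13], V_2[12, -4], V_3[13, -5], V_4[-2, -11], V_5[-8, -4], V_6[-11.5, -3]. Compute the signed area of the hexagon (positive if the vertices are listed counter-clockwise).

-289.75

V_1→V_2: (11)(-4) − (12)(13) = -200
V_2→V_3: (12)(-5) − (13)(-4) = -8
V_3→V_4: (13)(-11) − (-2)(-5) = -153
V_4→V_5: (-2)(-4) − (-8)(-11) = -80
V_5→V_6: (-8)(-3) − (-11.5)(-4) = -22
V_6→V_1: (-11.5)(13) − (11)(-3) = -116.5
Σ = -579.5
Signed area = Σ/2 = -289.75 (negative ⇒ clockwise traversal).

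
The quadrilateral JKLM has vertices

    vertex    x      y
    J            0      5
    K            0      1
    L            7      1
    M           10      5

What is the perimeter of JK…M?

26

|JK| = √((0)² + (-4)²) = √16 = 4
|KL| = √((7)² + (0)²) = √49 = 7
|LM| = √((3)² + (4)²) = √25 = 5
|MJ| = √((-10)² + (0)²) = √100 = 10
Perimeter = 4 + 7 + 5 + 10 = 26.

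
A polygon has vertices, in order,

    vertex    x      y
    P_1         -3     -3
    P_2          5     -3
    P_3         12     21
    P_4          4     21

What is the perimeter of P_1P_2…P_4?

66

|P_1P_2| = √((8)² + (0)²) = √64 = 8
|P_2P_3| = √((7)² + (24)²) = √625 = 25
|P_3P_4| = √((-8)² + (0)²) = √64 = 8
|P_4P_1| = √((-7)² + (-24)²) = √625 = 25
Perimeter = 8 + 25 + 8 + 25 = 66.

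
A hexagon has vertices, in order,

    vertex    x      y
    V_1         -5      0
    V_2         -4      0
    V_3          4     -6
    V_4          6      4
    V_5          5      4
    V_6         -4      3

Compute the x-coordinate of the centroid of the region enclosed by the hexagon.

230/189

Apply the shoelace formula. First the cross-terms c_i = x_i·y_{i+1} − x_{i+1}·y_i:
  0, 24, 52, 4, 31, 15  ⇒  2A = 126, A = 63.
Then Σ (x_i + x_{i+1})·c_i = 460, so x̄ = 460 / (6·63) = 230/189.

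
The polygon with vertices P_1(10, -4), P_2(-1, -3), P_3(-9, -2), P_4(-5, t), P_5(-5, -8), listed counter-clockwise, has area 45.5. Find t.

The doubled signed area Σ (x_i y_{i+1} − x_{i+1} y_i) is linear in t.
With t=0 it equals 71; the coefficient of t is -4 (from the two edges through P_4).
So -4·t + 71 = 2·45.5 = 91 ⇒ t = -5.

-5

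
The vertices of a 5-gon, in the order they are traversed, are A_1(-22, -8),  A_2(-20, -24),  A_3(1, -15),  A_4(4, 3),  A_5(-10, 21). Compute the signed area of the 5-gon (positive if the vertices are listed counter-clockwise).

Σ = (368) + (324) + (63) + (114) + (542) = 1411
Signed area = Σ/2 = 705.5 (positive ⇒ counter-clockwise traversal).

705.5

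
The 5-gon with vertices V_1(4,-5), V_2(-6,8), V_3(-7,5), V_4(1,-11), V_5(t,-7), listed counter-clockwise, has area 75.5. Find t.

Write out the shoelace sum; only the two edges meeting at V_5 involve t:
2·Area = [(1·(-7) − t·(-11)) + (t·(-5) − 4·(-7))] + 100
       = 6·t + 121 = 151
⇒ t = 5.

5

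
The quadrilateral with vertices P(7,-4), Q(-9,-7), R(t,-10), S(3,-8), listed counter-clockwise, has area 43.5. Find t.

Write out the shoelace sum; only the two edges meeting at R involve t:
2·Area = [((-9)·(-10) − t·(-7)) + (t·(-8) − 3·(-10))] + -41
       = -1·t + 79 = 87
⇒ t = -8.

-8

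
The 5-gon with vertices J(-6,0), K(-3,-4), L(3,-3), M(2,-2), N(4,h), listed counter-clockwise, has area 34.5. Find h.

2

The doubled signed area Σ (x_i y_{i+1} − x_{i+1} y_i) is linear in h.
With h=0 it equals 53; the coefficient of h is 8 (from the two edges through N).
So 8·h + 53 = 2·34.5 = 69 ⇒ h = 2.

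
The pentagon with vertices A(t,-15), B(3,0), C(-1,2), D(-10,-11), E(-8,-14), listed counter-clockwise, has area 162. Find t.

The doubled signed area Σ (x_i y_{i+1} − x_{i+1} y_i) is linear in t.
With t=0 it equals 254; the coefficient of t is 14 (from the two edges through A).
So 14·t + 254 = 2·162 = 324 ⇒ t = 5.

5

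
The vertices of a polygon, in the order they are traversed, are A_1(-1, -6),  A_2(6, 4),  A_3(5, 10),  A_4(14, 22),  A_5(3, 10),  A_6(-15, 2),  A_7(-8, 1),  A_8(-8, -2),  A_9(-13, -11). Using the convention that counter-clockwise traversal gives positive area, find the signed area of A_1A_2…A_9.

Σ = (32) + (40) + (-30) + (74) + (156) + (1) + (24) + (62) + (67) = 426
Signed area = Σ/2 = 213 (positive ⇒ counter-clockwise traversal).

213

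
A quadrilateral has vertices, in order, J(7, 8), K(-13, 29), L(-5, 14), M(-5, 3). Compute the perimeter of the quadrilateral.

|JK| = √((-20)² + (21)²) = √841 = 29
|KL| = √((8)² + (-15)²) = √289 = 17
|LM| = √((0)² + (-11)²) = √121 = 11
|MJ| = √((12)² + (5)²) = √169 = 13
Perimeter = 29 + 17 + 11 + 13 = 70.

70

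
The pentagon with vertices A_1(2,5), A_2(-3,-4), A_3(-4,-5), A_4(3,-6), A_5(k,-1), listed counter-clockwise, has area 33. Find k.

2

The doubled signed area Σ (x_i y_{i+1} − x_{i+1} y_i) is linear in k.
With k=0 it equals 44; the coefficient of k is 11 (from the two edges through A_5).
So 11·k + 44 = 2·33 = 66 ⇒ k = 2.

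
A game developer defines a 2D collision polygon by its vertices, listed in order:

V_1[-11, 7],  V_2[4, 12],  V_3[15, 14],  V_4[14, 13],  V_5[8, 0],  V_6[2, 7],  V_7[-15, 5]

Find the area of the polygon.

134

Σ = (-160) + (-124) + (-1) + (-104) + (56) + (115) + (-50) = -268
Area = |Σ|/2 = 134.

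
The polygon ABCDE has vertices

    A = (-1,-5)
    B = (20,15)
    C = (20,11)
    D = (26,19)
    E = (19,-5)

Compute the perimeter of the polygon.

88

|AB| = √((21)² + (20)²) = √841 = 29
|BC| = √((0)² + (-4)²) = √16 = 4
|CD| = √((6)² + (8)²) = √100 = 10
|DE| = √((-7)² + (-24)²) = √625 = 25
|EA| = √((-20)² + (0)²) = √400 = 20
Perimeter = 29 + 4 + 10 + 25 + 20 = 88.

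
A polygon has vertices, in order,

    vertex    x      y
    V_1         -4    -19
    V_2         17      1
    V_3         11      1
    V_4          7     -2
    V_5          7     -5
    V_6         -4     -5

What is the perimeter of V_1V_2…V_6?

|V_1V_2| = √((21)² + (20)²) = √841 = 29
|V_2V_3| = √((-6)² + (0)²) = √36 = 6
|V_3V_4| = √((-4)² + (-3)²) = √25 = 5
|V_4V_5| = √((0)² + (-3)²) = √9 = 3
|V_5V_6| = √((-11)² + (0)²) = √121 = 11
|V_6V_1| = √((0)² + (-14)²) = √196 = 14
Perimeter = 29 + 6 + 5 + 3 + 11 + 14 = 68.

68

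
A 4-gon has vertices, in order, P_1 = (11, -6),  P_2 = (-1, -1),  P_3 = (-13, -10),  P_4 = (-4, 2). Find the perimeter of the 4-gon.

|P_1P_2| = √((-12)² + (5)²) = √169 = 13
|P_2P_3| = √((-12)² + (-9)²) = √225 = 15
|P_3P_4| = √((9)² + (12)²) = √225 = 15
|P_4P_1| = √((15)² + (-8)²) = √289 = 17
Perimeter = 13 + 15 + 15 + 17 = 60.

60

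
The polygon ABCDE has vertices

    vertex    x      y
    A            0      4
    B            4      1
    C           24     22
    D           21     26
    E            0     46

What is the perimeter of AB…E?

|AB| = √((4)² + (-3)²) = √25 = 5
|BC| = √((20)² + (21)²) = √841 = 29
|CD| = √((-3)² + (4)²) = √25 = 5
|DE| = √((-21)² + (20)²) = √841 = 29
|EA| = √((0)² + (-42)²) = √1764 = 42
Perimeter = 5 + 29 + 5 + 29 + 42 = 110.

110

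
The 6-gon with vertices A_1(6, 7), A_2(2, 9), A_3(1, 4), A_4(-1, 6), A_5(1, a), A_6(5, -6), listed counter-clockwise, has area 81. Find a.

-9

The doubled signed area Σ (x_i y_{i+1} − x_{i+1} y_i) is linear in a.
With a=0 it equals 108; the coefficient of a is -6 (from the two edges through A_5).
So -6·a + 108 = 2·81 = 162 ⇒ a = -9.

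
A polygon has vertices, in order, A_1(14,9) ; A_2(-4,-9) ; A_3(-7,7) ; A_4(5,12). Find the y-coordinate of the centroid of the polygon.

Apply Gauss's area formula. First the cross-terms c_i = x_i·y_{i+1} − x_{i+1}·y_i:
  -90, -91, -119, -123  ⇒  2A = -423, A = -211.5.
Then Σ (y_i + y_{i+1})·c_i = -4662, so ȳ = -4662 / (6·(-211.5)) = 518/141.

518/141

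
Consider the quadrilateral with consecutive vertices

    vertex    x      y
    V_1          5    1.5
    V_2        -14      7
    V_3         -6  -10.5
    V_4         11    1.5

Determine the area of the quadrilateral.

180.25

Apply the shoelace formula: 2A = Σ (x_i·y_{i+1} − x_{i+1}·y_i), indices taken mod 4.
Σ = (56) + (189) + (106.5) + (9) = 360.5
Area = |Σ|/2 = 180.25.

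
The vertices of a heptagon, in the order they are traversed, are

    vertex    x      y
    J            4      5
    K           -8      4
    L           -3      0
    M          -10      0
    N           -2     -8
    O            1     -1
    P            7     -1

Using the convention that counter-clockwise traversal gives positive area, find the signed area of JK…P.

Apply Gauss's area formula: 2A = Σ (x_i·y_{i+1} − x_{i+1}·y_i), indices taken mod 7.
Cross-terms: 56, 12, 0, 80, 10, 6, 39  ⇒  Σ = 203
Signed area = Σ/2 = 101.5 (positive ⇒ counter-clockwise traversal).

101.5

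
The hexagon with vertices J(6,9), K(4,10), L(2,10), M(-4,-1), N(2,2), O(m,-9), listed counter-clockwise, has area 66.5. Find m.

3

The doubled signed area Σ (x_i y_{i+1} − x_{i+1} y_i) is linear in m.
With m=0 it equals 112; the coefficient of m is 7 (from the two edges through O).
So 7·m + 112 = 2·66.5 = 133 ⇒ m = 3.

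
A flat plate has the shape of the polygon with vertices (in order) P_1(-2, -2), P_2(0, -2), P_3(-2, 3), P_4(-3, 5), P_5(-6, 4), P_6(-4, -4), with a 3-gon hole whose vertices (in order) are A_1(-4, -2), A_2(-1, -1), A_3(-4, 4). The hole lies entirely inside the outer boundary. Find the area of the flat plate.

Outer boundary:
Cross-terms: 4, -4, -1, 18, 40, 0  ⇒  Σ = 57
Area = |Σ|/2 = 28.5.
Hole:
Apply the surveyor's formula: 2A = Σ (x_i·y_{i+1} − x_{i+1}·y_i), indices taken mod 3.
A_1→A_2: (-4)(-1) − (-1)(-2) = 2
A_2→A_3: (-1)(4) − (-4)(-1) = -8
A_3→A_1: (-4)(-2) − (-4)(4) = 24
Σ = 18
Area = |Σ|/2 = 9.
Net area = 28.5 − 9 = 19.5.

19.5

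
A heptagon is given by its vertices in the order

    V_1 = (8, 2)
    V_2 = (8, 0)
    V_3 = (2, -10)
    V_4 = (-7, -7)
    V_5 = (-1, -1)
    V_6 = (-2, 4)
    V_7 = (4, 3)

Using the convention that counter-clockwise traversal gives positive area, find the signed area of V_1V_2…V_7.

Σ = (-16) + (-80) + (-84) + (0) + (-6) + (-22) + (-16) = -224
Signed area = Σ/2 = -112 (negative ⇒ clockwise traversal).

-112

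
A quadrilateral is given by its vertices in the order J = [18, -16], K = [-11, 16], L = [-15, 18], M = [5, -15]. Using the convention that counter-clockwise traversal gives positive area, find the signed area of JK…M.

239.5

J→K: (18)(16) − (-11)(-16) = 112
K→L: (-11)(18) − (-15)(16) = 42
L→M: (-15)(-15) − (5)(18) = 135
M→J: (5)(-16) − (18)(-15) = 190
Σ = 479
Signed area = Σ/2 = 239.5 (positive ⇒ counter-clockwise traversal).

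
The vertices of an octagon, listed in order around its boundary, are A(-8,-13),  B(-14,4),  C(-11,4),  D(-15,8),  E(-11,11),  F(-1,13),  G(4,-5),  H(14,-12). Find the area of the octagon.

Apply the shoelace formula: 2A = Σ (x_i·y_{i+1} − x_{i+1}·y_i), indices taken mod 8.
Σ = (-214) + (-12) + (-28) + (-77) + (-132) + (-47) + (22) + (-278) = -766
Area = |Σ|/2 = 383.

383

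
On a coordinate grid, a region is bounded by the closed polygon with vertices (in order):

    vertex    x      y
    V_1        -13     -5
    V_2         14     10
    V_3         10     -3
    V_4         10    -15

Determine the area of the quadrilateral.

Apply Gauss's area formula: 2A = Σ (x_i·y_{i+1} − x_{i+1}·y_i), indices taken mod 4.
Cross-terms: -60, -142, -120, -245  ⇒  Σ = -567
Area = |Σ|/2 = 283.5.

283.5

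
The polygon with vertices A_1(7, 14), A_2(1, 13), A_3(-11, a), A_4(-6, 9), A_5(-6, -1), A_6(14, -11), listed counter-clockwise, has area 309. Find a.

Write out the shoelace sum; only the two edges meeting at A_3 involve a:
2·Area = [(1·a − (-11)·13) + ((-11)·9 − (-6)·a)] + 490
       = 7·a + 534 = 618
⇒ a = 12.

12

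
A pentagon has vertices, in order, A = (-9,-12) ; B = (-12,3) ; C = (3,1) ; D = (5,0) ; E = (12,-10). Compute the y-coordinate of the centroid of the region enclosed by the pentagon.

Apply Gauss's area formula. First the cross-terms c_i = x_i·y_{i+1} − x_{i+1}·y_i:
  -171, -21, -5, -50, -234  ⇒  2A = -481, A = -240.5.
Then Σ (y_i + y_{i+1})·c_i = 7098, so ȳ = 7098 / (6·(-240.5)) = -182/37.

-182/37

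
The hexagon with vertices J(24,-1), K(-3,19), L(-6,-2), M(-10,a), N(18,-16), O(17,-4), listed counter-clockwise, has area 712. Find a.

Write out the shoelace sum; only the two edges meeting at M involve a:
2·Area = [((-6)·a − (-10)·(-2)) + ((-10)·(-16) − 18·a)] + 852
       = -24·a + 992 = 1424
⇒ a = -18.

-18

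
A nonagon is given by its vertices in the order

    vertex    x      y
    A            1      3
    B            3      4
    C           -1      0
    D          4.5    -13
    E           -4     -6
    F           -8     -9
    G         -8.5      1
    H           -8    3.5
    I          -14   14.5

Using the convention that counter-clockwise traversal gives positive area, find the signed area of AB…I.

Cross-terms: -5, 4, 13, -79, -12, -84.5, -21.75, -67, -56.5  ⇒  Σ = -308.75
Signed area = Σ/2 = -154.375 (negative ⇒ clockwise traversal).

-154.375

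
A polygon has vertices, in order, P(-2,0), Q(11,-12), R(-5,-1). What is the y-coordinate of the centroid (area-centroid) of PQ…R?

Apply Gauss's area formula. First the cross-terms c_i = x_i·y_{i+1} − x_{i+1}·y_i:
  24, -71, -2  ⇒  2A = -49, A = -24.5.
Then Σ (y_i + y_{i+1})·c_i = 637, so ȳ = 637 / (6·(-24.5)) = -13/3.

-13/3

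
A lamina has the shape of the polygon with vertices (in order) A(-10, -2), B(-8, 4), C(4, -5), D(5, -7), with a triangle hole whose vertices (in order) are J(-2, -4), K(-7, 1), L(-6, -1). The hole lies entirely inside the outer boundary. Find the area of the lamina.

Outer boundary:
Apply the shoelace formula: 2A = Σ (x_i·y_{i+1} − x_{i+1}·y_i), indices taken mod 4.
A→B: (-10)(4) − (-8)(-2) = -56
B→C: (-8)(-5) − (4)(4) = 24
C→D: (4)(-7) − (5)(-5) = -3
D→A: (5)(-2) − (-10)(-7) = -80
Σ = -115
Area = |Σ|/2 = 57.5.
Hole:
Apply Gauss's area formula: 2A = Σ (x_i·y_{i+1} − x_{i+1}·y_i), indices taken mod 3.
J→K: (-2)(1) − (-7)(-4) = -30
K→L: (-7)(-1) − (-6)(1) = 13
L→J: (-6)(-4) − (-2)(-1) = 22
Σ = 5
Area = |Σ|/2 = 2.5.
Net area = 57.5 − 2.5 = 55.

55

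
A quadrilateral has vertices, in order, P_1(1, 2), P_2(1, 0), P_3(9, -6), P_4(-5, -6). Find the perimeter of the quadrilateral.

|P_1P_2| = √((0)² + (-2)²) = √4 = 2
|P_2P_3| = √((8)² + (-6)²) = √100 = 10
|P_3P_4| = √((-14)² + (0)²) = √196 = 14
|P_4P_1| = √((6)² + (8)²) = √100 = 10
Perimeter = 2 + 10 + 14 + 10 = 36.

36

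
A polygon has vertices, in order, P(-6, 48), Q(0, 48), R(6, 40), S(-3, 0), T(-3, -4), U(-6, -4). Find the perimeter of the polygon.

|PQ| = √((6)² + (0)²) = √36 = 6
|QR| = √((6)² + (-8)²) = √100 = 10
|RS| = √((-9)² + (-40)²) = √1681 = 41
|ST| = √((0)² + (-4)²) = √16 = 4
|TU| = √((-3)² + (0)²) = √9 = 3
|UP| = √((0)² + (52)²) = √2704 = 52
Perimeter = 6 + 10 + 41 + 4 + 3 + 52 = 116.

116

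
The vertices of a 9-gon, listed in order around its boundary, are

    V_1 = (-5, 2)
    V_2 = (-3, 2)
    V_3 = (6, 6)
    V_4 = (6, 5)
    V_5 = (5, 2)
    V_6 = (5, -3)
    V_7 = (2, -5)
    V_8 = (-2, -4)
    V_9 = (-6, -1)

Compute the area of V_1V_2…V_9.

Σ = (-4) + (-30) + (-6) + (-13) + (-25) + (-19) + (-18) + (-22) + (-17) = -154
Area = |Σ|/2 = 77.

77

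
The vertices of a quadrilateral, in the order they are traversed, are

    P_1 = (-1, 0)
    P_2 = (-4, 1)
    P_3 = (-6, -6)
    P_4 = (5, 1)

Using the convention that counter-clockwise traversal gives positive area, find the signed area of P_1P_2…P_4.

27

Cross-terms: -1, 30, 24, 1  ⇒  Σ = 54
Signed area = Σ/2 = 27 (positive ⇒ counter-clockwise traversal).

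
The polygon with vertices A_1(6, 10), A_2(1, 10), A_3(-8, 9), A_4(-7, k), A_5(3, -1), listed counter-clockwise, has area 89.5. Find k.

Write out the shoelace sum; only the two edges meeting at A_4 involve k:
2·Area = [((-8)·k − (-7)·9) + ((-7)·(-1) − 3·k)] + 175
       = -11·k + 245 = 179
⇒ k = 6.

6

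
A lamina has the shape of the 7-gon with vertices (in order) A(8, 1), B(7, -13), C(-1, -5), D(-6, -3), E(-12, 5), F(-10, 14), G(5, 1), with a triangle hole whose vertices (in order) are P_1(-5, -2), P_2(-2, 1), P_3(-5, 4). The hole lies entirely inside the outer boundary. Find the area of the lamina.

Outer boundary:
Apply the surveyor's formula: 2A = Σ (x_i·y_{i+1} − x_{i+1}·y_i), indices taken mod 7.
Σ = (-111) + (-48) + (-27) + (-66) + (-118) + (-80) + (-3) = -453
Area = |Σ|/2 = 226.5.
Hole:
Apply the shoelace formula: 2A = Σ (x_i·y_{i+1} − x_{i+1}·y_i), indices taken mod 3.
P_1→P_2: (-5)(1) − (-2)(-2) = -9
P_2→P_3: (-2)(4) − (-5)(1) = -3
P_3→P_1: (-5)(-2) − (-5)(4) = 30
Σ = 18
Area = |Σ|/2 = 9.
Net area = 226.5 − 9 = 217.5.

217.5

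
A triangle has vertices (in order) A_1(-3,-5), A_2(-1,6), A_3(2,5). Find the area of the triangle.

17.5

Σ = (-23) + (-17) + (5) = -35
Area = |Σ|/2 = 17.5.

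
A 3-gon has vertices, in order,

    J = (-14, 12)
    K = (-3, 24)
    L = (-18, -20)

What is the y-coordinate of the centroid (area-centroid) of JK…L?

Apply the shoelace formula. First the cross-terms c_i = x_i·y_{i+1} − x_{i+1}·y_i:
  -300, 492, -496  ⇒  2A = -304, A = -152.
Then Σ (y_i + y_{i+1})·c_i = -4864, so ȳ = -4864 / (6·(-152)) = 16/3.

16/3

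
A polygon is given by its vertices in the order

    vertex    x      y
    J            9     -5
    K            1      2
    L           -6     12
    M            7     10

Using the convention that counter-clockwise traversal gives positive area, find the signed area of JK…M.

-111

Σ = (23) + (24) + (-144) + (-125) = -222
Signed area = Σ/2 = -111 (negative ⇒ clockwise traversal).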